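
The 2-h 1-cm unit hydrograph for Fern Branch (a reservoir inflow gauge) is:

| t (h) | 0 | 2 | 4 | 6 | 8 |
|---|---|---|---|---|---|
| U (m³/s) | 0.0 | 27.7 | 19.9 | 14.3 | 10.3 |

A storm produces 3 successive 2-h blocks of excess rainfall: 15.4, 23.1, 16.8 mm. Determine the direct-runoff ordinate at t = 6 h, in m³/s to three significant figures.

Q ≈ 115 m³/s

By discrete convolution, Q_j = Σ (P_i / 10 mm) · U_{j−i}.
At t = 6 h (j=3): Q = (15.4/10)·14.3 + (23.1/10)·19.9 + (16.8/10)·27.7 = 115 m³/s.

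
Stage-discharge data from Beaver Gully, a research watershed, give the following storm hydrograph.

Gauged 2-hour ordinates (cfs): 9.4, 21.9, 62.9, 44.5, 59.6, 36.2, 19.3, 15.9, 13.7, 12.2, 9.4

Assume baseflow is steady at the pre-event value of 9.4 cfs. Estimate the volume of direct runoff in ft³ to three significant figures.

V ≈ 1.45 × 10^6 ft³

Direct-runoff ordinates (Q − Q_b): 0.0, 12.5, 53.5, 35.1, 50.2, 26.8, 9.9, 6.5, 4.3, 2.8, 0.0 cfs.
ΣQ_DR = 201.6 cfs.
With Δt = 2 h = 7200 s, V = ΣQ_DR · Δt = 201.6 × 7200 = 1.45 × 10^6 ft³.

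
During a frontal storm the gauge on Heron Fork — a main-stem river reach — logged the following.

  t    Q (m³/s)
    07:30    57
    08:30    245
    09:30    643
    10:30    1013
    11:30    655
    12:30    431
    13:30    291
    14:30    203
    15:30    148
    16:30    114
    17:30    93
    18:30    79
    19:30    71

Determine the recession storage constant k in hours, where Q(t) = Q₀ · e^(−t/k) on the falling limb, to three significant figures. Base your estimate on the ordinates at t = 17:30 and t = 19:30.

On the falling limb, Q drops from 93 to 71 m³/s between t = 17:30 and t = 19:30 (Δt = 2 h).
k = −Δt / ln(Q₂/Q₁) = −2 / ln(71/93) = 7.41 h.

k ≈ 7.41 h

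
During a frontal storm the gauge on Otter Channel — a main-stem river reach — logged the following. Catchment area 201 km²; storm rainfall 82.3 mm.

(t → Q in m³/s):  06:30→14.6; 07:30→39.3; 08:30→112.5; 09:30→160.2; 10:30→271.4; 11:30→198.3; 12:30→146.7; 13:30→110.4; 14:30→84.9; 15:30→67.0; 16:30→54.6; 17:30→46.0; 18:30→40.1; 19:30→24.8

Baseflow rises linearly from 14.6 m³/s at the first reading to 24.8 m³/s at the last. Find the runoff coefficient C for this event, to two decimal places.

C ≈ 0.24

ΣQ_DR = 1095 m³/s; V = ΣQ_DR·Δt = 3.942 × 10^6 m³.
Runoff depth d = V / A = 19.61 mm.
C = d / P = 19.61 / 82.3 = 0.24.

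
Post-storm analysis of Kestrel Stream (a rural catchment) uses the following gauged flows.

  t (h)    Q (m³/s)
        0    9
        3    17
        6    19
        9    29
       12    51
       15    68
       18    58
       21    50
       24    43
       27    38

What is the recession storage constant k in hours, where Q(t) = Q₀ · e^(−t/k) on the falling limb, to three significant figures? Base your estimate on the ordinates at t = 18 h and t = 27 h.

k ≈ 21.3 h

On the falling limb, Q drops from 58 to 38 m³/s between t = 18 h and t = 27 h (Δt = 9 h).
k = −Δt / ln(Q₂/Q₁) = −9 / ln(38/58) = 21.3 h.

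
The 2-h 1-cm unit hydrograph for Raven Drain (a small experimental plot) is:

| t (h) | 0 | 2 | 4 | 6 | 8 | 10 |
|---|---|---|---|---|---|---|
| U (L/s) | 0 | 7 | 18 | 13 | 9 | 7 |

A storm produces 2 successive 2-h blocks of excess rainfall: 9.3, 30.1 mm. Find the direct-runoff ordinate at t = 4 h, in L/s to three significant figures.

By discrete convolution, Q_j = Σ (P_i / 10 mm) · U_{j−i}.
At t = 4 h (j=2): Q = (9.3/10)·18 + (30.1/10)·7 = 37.8 L/s.

Q ≈ 37.8 L/s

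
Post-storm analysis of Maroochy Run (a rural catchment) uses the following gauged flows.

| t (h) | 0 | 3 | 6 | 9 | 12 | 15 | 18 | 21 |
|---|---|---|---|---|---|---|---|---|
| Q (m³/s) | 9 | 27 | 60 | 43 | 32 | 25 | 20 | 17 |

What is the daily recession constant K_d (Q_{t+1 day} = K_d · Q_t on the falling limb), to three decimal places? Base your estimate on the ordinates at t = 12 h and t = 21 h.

Between t = 12 h and t = 21 h the flow falls from 32 to 17 m³/s over 3×3 h = 9 h.
Per-interval ratio K = (17/32)^(1/3) = 0.8099; K_d = K^(24/3) = 0.185.

K_d ≈ 0.185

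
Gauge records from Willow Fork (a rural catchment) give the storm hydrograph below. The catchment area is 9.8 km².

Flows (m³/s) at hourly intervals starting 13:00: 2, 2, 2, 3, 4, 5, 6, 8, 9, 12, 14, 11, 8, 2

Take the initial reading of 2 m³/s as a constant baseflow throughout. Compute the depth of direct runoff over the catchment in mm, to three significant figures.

Direct runoff: 0.0, 0.0, 0.0, 1.0, 2.0, 3.0, 4.0, 6.0, 7.0, 10.0, 12.0, 9.0, 6.0, 0.0 m³/s; ΣQ_DR = 60.00 m³/s.
V = ΣQ_DR · Δt = 60.00 × 3600 s = 2.160 × 10^5 m³.
Over A = 9.8 km², depth = V / A = 22.0 mm.

d ≈ 22.0 mm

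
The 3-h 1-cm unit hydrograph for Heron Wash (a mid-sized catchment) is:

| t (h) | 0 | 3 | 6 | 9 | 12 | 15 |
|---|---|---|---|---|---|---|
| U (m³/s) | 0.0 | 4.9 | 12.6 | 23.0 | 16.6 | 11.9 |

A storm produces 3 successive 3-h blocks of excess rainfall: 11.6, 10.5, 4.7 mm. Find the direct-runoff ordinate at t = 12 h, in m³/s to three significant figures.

By discrete convolution, Q_j = Σ (P_i / 10 mm) · U_{j−i}.
At t = 12 h (j=4): Q = (11.6/10)·16.6 + (10.5/10)·23.0 + (4.7/10)·12.6 = 49.3 m³/s.

Q ≈ 49.3 m³/s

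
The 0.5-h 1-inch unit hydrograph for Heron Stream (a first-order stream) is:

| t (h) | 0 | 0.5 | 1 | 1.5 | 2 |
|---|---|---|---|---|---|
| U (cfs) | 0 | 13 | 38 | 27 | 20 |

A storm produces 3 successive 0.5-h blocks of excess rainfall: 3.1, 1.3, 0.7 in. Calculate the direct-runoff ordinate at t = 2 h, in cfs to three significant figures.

By discrete convolution, Q_j = Σ (P_i / 1 in) · U_{j−i}.
At t = 2 h (j=4): Q = (3.1/1)·20 + (1.3/1)·27 + (0.7/1)·38 = 124 cfs.

Q ≈ 124 cfs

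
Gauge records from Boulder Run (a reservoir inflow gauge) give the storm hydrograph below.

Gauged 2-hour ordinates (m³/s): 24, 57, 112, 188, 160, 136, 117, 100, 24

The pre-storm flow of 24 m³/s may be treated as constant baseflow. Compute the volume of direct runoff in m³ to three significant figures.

Direct-runoff ordinates (Q − Q_b): 0.0, 33.0, 88.0, 164.0, 136.0, 112.0, 93.0, 76.0, 0.0 m³/s.
ΣQ_DR = 702.0 m³/s.
With Δt = 2 h = 7200 s, V = ΣQ_DR · Δt = 702.0 × 7200 = 5.05 × 10^6 m³.

V ≈ 5.05 × 10^6 m³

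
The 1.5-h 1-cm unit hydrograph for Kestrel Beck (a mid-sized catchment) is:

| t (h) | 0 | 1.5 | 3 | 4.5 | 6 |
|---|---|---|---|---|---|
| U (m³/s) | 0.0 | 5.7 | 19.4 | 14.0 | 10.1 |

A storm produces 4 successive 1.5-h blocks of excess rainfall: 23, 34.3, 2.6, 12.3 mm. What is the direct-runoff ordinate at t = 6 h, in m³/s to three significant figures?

Q ≈ 83.3 m³/s

By discrete convolution, Q_j = Σ (P_i / 10 mm) · U_{j−i}.
At t = 6 h (j=4): Q = (23/10)·10.1 + (34.3/10)·14.0 + (2.6/10)·19.4 + (12.3/10)·5.7 = 83.3 m³/s.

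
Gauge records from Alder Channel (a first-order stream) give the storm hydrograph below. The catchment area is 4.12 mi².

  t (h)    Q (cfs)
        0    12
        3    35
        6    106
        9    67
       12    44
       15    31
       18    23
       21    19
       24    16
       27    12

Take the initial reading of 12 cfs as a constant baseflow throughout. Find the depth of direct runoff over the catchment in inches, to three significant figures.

Direct runoff: 0.0, 23.0, 94.0, 55.0, 32.0, 19.0, 11.0, 7.0, 4.0, 0.0 cfs; ΣQ_DR = 245.0 cfs.
V = ΣQ_DR · Δt = 245.0 × 10800 s = 2.646 × 10^6 ft³.
Over A = 4.12 mi², depth = V / A = 0.276 in.

d ≈ 0.276 in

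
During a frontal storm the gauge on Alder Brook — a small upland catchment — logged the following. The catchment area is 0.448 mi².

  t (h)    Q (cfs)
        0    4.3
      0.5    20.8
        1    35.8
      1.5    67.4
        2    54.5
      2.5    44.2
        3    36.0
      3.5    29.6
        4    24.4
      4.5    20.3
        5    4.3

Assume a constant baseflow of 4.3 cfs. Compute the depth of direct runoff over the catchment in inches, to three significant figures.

Direct runoff: 0.0, 16.5, 31.5, 63.1, 50.2, 39.9, 31.7, 25.3, 20.1, 16.0, 0.0 cfs; ΣQ_DR = 294.3 cfs.
V = ΣQ_DR · Δt = 294.3 × 1800 s = 5.297 × 10^5 ft³.
Over A = 0.448 mi², depth = V / A = 0.509 in.

d ≈ 0.509 in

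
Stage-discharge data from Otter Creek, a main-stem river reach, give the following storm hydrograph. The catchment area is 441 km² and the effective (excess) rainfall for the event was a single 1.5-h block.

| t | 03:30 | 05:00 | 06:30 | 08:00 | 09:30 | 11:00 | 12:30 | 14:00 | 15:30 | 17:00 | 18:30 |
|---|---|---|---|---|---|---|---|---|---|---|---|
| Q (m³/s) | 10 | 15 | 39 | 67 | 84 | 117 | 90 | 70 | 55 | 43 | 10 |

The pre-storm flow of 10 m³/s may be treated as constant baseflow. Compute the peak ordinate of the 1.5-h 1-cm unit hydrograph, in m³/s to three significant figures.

U_p ≈ 178 m³/s

Direct runoff: 0.0, 5.0, 29.0, 57.0, 74.0, 107.0, 80.0, 60.0, 45.0, 33.0, 0.0 m³/s; ΣQ_DR = 490.0 m³/s, peak = 107.0 m³/s.
Runoff depth d = ΣQ_DR·Δt / A = 490.0 × 5400 / (441 km²) = 6.000 mm.
The 1-cm UH is the DRH scaled by (10 mm)/d, so U_p = 107.0 × 10/6.000 = 178 m³/s.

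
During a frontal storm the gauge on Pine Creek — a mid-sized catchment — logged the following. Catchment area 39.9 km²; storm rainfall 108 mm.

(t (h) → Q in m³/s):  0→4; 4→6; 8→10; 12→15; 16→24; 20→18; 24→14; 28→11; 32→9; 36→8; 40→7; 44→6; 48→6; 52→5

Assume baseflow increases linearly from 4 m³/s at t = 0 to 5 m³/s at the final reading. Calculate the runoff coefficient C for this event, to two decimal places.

ΣQ_DR = 80.00 m³/s; V = ΣQ_DR·Δt = 1.152 × 10^6 m³.
Runoff depth d = V / A = 28.87 mm.
C = d / P = 28.87 / 108 = 0.27.

C ≈ 0.27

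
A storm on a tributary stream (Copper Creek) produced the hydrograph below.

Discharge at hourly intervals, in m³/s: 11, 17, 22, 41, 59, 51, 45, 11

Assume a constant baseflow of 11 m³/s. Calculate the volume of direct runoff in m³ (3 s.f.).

Direct-runoff ordinates (Q − Q_b): 0.0, 6.0, 11.0, 30.0, 48.0, 40.0, 34.0, 0.0 m³/s.
ΣQ_DR = 169.0 m³/s.
With Δt = 1 h = 3600 s, V = ΣQ_DR · Δt = 169.0 × 3600 = 6.08 × 10^5 m³.

V ≈ 6.08 × 10^5 m³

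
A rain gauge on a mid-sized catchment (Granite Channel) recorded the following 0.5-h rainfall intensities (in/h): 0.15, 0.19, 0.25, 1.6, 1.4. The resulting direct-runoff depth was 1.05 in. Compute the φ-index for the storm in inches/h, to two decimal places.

Only the 2 blocks with intensity above φ contribute runoff: 1.6, 1.4 in/h.
Σ(I−φ)·Δt = d  ⇒  (1.6+1.4 − 2φ)·0.5 = 1.05
φ = (3.000 − 1.05/0.5) / 2 = 0.45 in/h.

φ ≈ 0.45 in/h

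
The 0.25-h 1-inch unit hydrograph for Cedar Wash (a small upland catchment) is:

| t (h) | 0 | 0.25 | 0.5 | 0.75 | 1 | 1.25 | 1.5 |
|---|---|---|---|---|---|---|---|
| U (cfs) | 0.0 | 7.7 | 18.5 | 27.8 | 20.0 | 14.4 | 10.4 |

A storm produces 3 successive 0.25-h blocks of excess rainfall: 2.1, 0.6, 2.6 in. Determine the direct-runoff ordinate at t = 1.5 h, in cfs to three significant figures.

Q ≈ 82.5 cfs

By discrete convolution, Q_j = Σ (P_i / 1 in) · U_{j−i}.
At t = 1.5 h (j=6): Q = (2.1/1)·10.4 + (0.6/1)·14.4 + (2.6/1)·20.0 = 82.5 cfs.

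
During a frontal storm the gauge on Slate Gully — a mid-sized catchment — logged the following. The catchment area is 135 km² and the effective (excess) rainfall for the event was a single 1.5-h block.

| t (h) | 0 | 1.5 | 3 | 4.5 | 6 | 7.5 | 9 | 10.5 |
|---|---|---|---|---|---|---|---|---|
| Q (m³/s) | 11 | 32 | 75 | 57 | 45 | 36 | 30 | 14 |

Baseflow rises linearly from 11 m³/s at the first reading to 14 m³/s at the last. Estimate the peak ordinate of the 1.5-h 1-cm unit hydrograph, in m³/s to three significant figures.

Direct runoff: 0.00, 20.57, 63.14, 44.71, 32.29, 22.86, 16.43, 0.00 m³/s; ΣQ_DR = 200.0 m³/s, peak = 63.14 m³/s.
Runoff depth d = ΣQ_DR·Δt / A = 200.0 × 5400 / (135 km²) = 8.000 mm.
The 1-cm UH is the DRH scaled by (10 mm)/d, so U_p = 63.14 × 10/8.000 = 78.9 m³/s.

U_p ≈ 78.9 m³/s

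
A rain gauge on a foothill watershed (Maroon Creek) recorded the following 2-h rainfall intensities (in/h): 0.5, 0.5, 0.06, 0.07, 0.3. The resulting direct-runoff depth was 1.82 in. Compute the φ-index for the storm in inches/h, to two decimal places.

φ ≈ 0.13 in/h

Only the 3 blocks with intensity above φ contribute runoff: 0.5, 0.5, 0.3 in/h.
Σ(I−φ)·Δt = d  ⇒  (0.5+0.5+0.3 − 3φ)·2 = 1.82
φ = (1.300 − 1.82/2) / 3 = 0.13 in/h.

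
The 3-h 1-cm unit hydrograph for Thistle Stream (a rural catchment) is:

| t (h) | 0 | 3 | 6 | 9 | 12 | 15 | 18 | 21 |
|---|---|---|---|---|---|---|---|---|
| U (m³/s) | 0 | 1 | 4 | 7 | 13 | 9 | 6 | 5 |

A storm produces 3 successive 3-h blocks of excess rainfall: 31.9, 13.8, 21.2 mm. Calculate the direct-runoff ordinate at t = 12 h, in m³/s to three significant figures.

By discrete convolution, Q_j = Σ (P_i / 10 mm) · U_{j−i}.
At t = 12 h (j=4): Q = (31.9/10)·13 + (13.8/10)·7 + (21.2/10)·4 = 59.6 m³/s.

Q ≈ 59.6 m³/s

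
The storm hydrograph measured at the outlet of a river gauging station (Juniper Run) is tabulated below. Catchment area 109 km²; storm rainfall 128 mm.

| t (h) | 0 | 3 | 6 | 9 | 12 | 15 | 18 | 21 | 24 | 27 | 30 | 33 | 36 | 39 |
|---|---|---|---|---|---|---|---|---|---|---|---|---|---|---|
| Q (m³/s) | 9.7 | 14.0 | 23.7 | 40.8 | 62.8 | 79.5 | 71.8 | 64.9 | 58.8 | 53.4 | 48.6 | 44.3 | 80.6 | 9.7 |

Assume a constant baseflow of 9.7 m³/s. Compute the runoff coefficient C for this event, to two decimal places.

C ≈ 0.41

ΣQ_DR = 526.8 m³/s; V = ΣQ_DR·Δt = 5.689 × 10^6 m³.
Runoff depth d = V / A = 52.20 mm.
C = d / P = 52.20 / 128 = 0.41.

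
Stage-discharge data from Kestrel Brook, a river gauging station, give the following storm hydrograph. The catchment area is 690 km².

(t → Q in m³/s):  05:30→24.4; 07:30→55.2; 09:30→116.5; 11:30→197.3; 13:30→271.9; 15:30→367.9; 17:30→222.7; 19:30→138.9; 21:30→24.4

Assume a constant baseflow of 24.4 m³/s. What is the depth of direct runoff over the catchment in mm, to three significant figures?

d ≈ 12.5 mm

Direct runoff: 0.0, 30.8, 92.1, 172.9, 247.5, 343.5, 198.3, 114.5, 0.0 m³/s; ΣQ_DR = 1200 m³/s.
V = ΣQ_DR · Δt = 1200 × 7200 s = 8.637 × 10^6 m³.
Over A = 690 km², depth = V / A = 12.5 mm.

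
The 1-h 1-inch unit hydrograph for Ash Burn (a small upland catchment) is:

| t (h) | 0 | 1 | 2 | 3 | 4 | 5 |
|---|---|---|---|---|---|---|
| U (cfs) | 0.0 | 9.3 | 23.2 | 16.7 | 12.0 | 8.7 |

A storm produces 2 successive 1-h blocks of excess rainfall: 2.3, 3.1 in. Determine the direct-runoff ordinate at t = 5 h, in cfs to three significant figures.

By discrete convolution, Q_j = Σ (P_i / 1 in) · U_{j−i}.
At t = 5 h (j=5): Q = (2.3/1)·8.7 + (3.1/1)·12.0 = 57.2 cfs.

Q ≈ 57.2 cfs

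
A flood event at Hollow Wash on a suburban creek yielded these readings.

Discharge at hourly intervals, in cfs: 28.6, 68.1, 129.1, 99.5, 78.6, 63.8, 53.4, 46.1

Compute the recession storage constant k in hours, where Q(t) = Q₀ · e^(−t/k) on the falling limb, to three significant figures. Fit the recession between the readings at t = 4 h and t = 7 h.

On the falling limb, Q drops from 78.6 to 46.1 cfs between t = 4 h and t = 7 h (Δt = 3 h).
k = −Δt / ln(Q₂/Q₁) = −3 / ln(46.1/78.6) = 5.62 h.

k ≈ 5.62 h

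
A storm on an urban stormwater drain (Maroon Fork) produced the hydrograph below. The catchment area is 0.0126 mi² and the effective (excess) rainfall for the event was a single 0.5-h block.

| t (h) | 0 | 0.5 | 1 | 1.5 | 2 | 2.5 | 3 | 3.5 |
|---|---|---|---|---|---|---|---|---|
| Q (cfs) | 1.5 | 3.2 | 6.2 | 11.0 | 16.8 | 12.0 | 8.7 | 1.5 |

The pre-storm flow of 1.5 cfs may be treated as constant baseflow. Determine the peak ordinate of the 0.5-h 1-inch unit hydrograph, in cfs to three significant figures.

U_p ≈ 5.09 cfs

Direct runoff: 0.0, 1.7, 4.7, 9.5, 15.3, 10.5, 7.2, 0.0 cfs; ΣQ_DR = 48.90 cfs, peak = 15.3 cfs.
Runoff depth d = ΣQ_DR·Δt / A = 48.90 × 1800 / (0.0126 mi²) = 3.007 in.
The 1-inch UH is the DRH scaled by (1 in)/d, so U_p = 15.3 × 1/3.007 = 5.09 cfs.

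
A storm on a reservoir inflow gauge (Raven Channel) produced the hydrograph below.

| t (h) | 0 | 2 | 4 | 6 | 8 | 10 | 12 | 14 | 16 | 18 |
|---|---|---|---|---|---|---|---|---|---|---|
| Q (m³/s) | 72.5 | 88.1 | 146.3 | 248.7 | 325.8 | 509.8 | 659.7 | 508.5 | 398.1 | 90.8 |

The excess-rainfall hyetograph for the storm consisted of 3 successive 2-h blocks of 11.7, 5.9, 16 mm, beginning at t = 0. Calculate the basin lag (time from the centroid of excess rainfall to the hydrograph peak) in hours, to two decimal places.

t_L ≈ 8.74 h

Centroid of excess rainfall: t_c = Σ P_i·t̄_i / ΣP_i = 3.2560 h (block centres at 1, 3, 5 h).
Hydrograph peak occurs at t = 12 h, so basin lag t_L = 12 − 3.2560 = 8.74 h.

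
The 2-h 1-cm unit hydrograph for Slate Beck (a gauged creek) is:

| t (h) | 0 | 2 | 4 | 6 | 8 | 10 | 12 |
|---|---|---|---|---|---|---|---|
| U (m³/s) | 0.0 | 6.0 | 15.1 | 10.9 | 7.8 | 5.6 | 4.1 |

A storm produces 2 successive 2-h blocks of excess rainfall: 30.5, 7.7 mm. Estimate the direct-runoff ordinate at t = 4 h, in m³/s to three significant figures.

Q ≈ 50.7 m³/s

By discrete convolution, Q_j = Σ (P_i / 10 mm) · U_{j−i}.
At t = 4 h (j=2): Q = (30.5/10)·15.1 + (7.7/10)·6.0 = 50.7 m³/s.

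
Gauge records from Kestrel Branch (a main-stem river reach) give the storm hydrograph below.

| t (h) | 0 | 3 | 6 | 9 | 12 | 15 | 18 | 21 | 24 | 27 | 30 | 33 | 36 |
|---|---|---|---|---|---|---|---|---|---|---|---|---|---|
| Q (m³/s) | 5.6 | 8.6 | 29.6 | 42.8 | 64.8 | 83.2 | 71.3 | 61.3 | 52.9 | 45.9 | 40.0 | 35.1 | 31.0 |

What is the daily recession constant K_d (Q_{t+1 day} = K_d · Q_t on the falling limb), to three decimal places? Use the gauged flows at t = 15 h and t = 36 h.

K_d ≈ 0.324

Between t = 15 h and t = 36 h the flow falls from 83.2 to 31.0 m³/s over 7×3 h = 21 h.
Per-interval ratio K = (31.0/83.2)^(1/7) = 0.8685; K_d = K^(24/3) = 0.324.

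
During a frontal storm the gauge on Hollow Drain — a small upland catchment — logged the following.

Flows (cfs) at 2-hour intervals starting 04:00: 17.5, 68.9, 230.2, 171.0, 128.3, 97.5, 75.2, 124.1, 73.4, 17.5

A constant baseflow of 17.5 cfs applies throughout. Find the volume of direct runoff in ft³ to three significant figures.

Direct-runoff ordinates (Q − Q_b): 0.0, 51.4, 212.7, 153.5, 110.8, 80.0, 57.7, 106.6, 55.9, 0.0 cfs.
ΣQ_DR = 828.6 cfs.
With Δt = 2 h = 7200 s, V = ΣQ_DR · Δt = 828.6 × 7200 = 5.97 × 10^6 ft³.

V ≈ 5.97 × 10^6 ft³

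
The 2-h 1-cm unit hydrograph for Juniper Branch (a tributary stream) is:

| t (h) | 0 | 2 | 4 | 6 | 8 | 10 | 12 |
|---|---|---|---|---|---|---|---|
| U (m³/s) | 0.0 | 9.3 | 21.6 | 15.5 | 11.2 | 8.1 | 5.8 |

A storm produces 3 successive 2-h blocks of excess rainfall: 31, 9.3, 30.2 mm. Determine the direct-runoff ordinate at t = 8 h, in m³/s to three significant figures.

By discrete convolution, Q_j = Σ (P_i / 10 mm) · U_{j−i}.
At t = 8 h (j=4): Q = (31/10)·11.2 + (9.3/10)·15.5 + (30.2/10)·21.6 = 114 m³/s.

Q ≈ 114 m³/s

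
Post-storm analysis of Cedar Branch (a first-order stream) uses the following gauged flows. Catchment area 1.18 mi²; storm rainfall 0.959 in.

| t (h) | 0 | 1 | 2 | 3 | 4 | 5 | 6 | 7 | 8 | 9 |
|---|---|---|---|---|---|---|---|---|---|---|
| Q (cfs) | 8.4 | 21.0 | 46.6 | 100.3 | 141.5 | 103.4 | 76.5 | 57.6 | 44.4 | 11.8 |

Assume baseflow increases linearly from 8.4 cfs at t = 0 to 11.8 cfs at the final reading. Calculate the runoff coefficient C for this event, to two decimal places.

C ≈ 0.70

ΣQ_DR = 510.5 cfs; V = ΣQ_DR·Δt = 1.838 × 10^6 ft³.
Runoff depth d = V / A = 0.6704 in.
C = d / P = 0.6704 / 0.959 = 0.70.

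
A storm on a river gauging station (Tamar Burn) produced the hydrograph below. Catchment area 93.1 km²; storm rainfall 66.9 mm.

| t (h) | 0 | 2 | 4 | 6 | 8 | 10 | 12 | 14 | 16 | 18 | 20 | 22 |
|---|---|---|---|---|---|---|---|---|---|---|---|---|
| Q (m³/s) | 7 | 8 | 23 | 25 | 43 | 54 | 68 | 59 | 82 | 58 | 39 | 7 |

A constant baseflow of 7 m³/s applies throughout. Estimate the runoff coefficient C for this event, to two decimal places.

C ≈ 0.45

ΣQ_DR = 389.0 m³/s; V = ΣQ_DR·Δt = 2.801 × 10^6 m³.
Runoff depth d = V / A = 30.08 mm.
C = d / P = 30.08 / 66.9 = 0.45.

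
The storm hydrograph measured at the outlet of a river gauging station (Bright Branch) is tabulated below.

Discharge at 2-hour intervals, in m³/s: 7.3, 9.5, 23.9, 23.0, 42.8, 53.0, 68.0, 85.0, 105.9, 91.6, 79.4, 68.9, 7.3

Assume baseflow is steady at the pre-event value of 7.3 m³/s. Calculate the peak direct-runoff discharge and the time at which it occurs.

Subtracting baseflow gives direct-runoff ordinates: 0.0, 2.2, 16.6, 15.7, 35.5, 45.7, 60.7, 77.7, 98.6, 84.3, 72.1, 61.6, 0.0 m³/s.
The maximum is 98.6 m³/s, occurring at the reading for t = 16 h.

Q_p = 98.6 m³/s at t = 16 h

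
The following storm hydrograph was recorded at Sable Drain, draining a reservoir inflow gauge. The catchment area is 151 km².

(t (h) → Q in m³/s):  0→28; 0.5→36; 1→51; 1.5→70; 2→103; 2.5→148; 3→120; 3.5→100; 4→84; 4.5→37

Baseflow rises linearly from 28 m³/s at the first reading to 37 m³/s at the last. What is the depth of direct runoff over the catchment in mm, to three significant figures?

d ≈ 5.39 mm

Direct runoff: 0.00, 7.00, 21.00, 39.00, 71.00, 115.00, 86.00, 65.00, 48.00, 0.00 m³/s; ΣQ_DR = 452.0 m³/s.
V = ΣQ_DR · Δt = 452.0 × 1800 s = 8.136 × 10^5 m³.
Over A = 151 km², depth = V / A = 5.39 mm.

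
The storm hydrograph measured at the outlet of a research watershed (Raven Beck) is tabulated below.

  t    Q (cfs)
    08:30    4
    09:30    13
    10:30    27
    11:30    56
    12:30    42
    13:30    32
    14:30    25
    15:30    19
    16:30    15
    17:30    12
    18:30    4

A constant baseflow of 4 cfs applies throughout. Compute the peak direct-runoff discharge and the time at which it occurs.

Q_p = 52.0 cfs at t = 11:30

Subtracting baseflow gives direct-runoff ordinates: 0.0, 9.0, 23.0, 52.0, 38.0, 28.0, 21.0, 15.0, 11.0, 8.0, 0.0 cfs.
The maximum is 52.0 cfs, occurring at the reading for t = 11:30.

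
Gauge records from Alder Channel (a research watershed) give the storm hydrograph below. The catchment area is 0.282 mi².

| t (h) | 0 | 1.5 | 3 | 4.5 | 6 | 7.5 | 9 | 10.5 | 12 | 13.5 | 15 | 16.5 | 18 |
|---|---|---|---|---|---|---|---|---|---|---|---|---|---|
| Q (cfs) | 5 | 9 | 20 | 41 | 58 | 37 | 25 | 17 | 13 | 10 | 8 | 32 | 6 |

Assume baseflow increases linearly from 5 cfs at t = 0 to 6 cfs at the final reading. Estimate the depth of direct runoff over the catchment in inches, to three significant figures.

d ≈ 1.73 in

Direct runoff: 0.00, 3.92, 14.83, 35.75, 52.67, 31.58, 19.50, 11.42, 7.33, 4.25, 2.17, 26.08, 0.00 cfs; ΣQ_DR = 209.5 cfs.
V = ΣQ_DR · Δt = 209.5 × 5400 s = 1.131 × 10^6 ft³.
Over A = 0.282 mi², depth = V / A = 1.73 in.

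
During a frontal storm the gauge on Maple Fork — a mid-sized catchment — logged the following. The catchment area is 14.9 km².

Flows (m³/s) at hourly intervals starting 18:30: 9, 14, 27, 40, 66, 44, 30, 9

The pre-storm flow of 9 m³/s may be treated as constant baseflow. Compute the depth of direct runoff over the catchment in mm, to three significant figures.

Direct runoff: 0.0, 5.0, 18.0, 31.0, 57.0, 35.0, 21.0, 0.0 m³/s; ΣQ_DR = 167.0 m³/s.
V = ΣQ_DR · Δt = 167.0 × 3600 s = 6.012 × 10^5 m³.
Over A = 14.9 km², depth = V / A = 40.3 mm.

d ≈ 40.3 mm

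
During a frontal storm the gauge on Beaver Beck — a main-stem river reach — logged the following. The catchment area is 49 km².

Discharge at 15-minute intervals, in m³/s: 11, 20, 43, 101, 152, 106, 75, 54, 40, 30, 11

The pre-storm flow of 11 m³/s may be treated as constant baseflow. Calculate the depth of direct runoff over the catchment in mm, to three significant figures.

Direct runoff: 0.0, 9.0, 32.0, 90.0, 141.0, 95.0, 64.0, 43.0, 29.0, 19.0, 0.0 m³/s; ΣQ_DR = 522.0 m³/s.
V = ΣQ_DR · Δt = 522.0 × 900 s = 4.698 × 10^5 m³.
Over A = 49 km², depth = V / A = 9.59 mm.

d ≈ 9.59 mm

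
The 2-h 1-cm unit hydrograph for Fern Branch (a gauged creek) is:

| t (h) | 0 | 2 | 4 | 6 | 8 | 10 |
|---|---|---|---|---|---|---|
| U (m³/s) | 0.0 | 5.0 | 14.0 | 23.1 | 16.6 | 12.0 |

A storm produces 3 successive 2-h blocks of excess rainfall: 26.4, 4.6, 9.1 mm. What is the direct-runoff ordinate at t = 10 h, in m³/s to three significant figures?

By discrete convolution, Q_j = Σ (P_i / 10 mm) · U_{j−i}.
At t = 10 h (j=5): Q = (26.4/10)·12.0 + (4.6/10)·16.6 + (9.1/10)·23.1 = 60.3 m³/s.

Q ≈ 60.3 m³/s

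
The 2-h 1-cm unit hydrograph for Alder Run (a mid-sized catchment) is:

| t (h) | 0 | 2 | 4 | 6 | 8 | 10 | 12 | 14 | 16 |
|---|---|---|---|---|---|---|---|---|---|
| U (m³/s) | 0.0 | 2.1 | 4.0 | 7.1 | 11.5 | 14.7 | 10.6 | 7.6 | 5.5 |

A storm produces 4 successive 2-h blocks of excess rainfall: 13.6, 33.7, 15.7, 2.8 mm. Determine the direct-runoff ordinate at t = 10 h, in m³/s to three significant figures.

By discrete convolution, Q_j = Σ (P_i / 10 mm) · U_{j−i}.
At t = 10 h (j=5): Q = (13.6/10)·14.7 + (33.7/10)·11.5 + (15.7/10)·7.1 + (2.8/10)·4.0 = 71.0 m³/s.

Q ≈ 71.0 m³/s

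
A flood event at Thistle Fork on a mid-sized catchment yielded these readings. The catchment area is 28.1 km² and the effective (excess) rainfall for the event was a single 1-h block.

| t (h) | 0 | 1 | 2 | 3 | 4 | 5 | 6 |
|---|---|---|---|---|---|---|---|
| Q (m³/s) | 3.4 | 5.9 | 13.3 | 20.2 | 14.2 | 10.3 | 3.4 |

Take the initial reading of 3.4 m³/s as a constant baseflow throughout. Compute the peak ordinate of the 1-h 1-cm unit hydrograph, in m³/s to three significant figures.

Direct runoff: 0.0, 2.5, 9.9, 16.8, 10.8, 6.9, 0.0 m³/s; ΣQ_DR = 46.90 m³/s, peak = 16.8 m³/s.
Runoff depth d = ΣQ_DR·Δt / A = 46.90 × 3600 / (28.1 km²) = 6.009 mm.
The 1-cm UH is the DRH scaled by (10 mm)/d, so U_p = 16.8 × 10/6.009 = 28.0 m³/s.

U_p ≈ 28.0 m³/s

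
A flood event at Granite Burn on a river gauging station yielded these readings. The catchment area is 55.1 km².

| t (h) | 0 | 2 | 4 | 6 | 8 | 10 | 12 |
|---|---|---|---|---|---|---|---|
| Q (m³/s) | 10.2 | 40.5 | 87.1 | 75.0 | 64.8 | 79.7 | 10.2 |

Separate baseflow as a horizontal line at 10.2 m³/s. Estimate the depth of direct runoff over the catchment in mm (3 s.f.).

Direct runoff: 0.0, 30.3, 76.9, 64.8, 54.6, 69.5, 0.0 m³/s; ΣQ_DR = 296.1 m³/s.
V = ΣQ_DR · Δt = 296.1 × 7200 s = 2.132 × 10^6 m³.
Over A = 55.1 km², depth = V / A = 38.7 mm.

d ≈ 38.7 mm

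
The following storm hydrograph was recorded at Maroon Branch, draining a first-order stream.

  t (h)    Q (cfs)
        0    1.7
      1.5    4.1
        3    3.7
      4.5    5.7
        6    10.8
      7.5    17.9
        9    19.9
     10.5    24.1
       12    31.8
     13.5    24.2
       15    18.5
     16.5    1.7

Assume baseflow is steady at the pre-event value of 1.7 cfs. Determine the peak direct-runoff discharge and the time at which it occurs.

Subtracting baseflow gives direct-runoff ordinates: 0.0, 2.4, 2.0, 4.0, 9.1, 16.2, 18.2, 22.4, 30.1, 22.5, 16.8, 0.0 cfs.
The maximum is 30.1 cfs, occurring at the reading for t = 12 h.

Q_p = 30.1 cfs at t = 12 h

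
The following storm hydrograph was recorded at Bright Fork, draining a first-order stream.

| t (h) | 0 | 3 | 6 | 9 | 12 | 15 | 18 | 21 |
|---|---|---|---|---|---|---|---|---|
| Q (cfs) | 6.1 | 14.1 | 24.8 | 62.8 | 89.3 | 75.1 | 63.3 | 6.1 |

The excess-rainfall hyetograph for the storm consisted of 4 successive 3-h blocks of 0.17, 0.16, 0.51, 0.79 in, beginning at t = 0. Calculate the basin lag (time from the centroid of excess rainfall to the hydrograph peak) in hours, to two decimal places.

t_L ≈ 3.97 h

Centroid of excess rainfall: t_c = Σ P_i·t̄_i / ΣP_i = 8.0337 h (block centres at 1.5, 4.5, 7.5, 10.5 h).
Hydrograph peak occurs at t = 12 h, so basin lag t_L = 12 − 8.0337 = 3.97 h.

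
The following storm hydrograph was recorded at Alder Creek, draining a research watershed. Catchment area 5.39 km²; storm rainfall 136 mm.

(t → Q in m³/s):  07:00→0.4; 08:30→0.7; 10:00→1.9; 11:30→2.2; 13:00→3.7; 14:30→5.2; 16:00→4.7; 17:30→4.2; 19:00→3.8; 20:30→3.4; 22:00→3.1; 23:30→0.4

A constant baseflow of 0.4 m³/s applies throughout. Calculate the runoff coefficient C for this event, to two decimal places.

ΣQ_DR = 28.90 m³/s; V = ΣQ_DR·Δt = 1.561 × 10^5 m³.
Runoff depth d = V / A = 28.95 mm.
C = d / P = 28.95 / 136 = 0.21.

C ≈ 0.21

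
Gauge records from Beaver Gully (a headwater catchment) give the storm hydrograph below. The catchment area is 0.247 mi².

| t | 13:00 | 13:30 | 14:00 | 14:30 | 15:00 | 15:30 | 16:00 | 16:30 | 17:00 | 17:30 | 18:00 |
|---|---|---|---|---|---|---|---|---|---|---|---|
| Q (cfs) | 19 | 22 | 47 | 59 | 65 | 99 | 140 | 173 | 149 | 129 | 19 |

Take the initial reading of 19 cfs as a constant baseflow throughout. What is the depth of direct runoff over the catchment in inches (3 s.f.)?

Direct runoff: 0.0, 3.0, 28.0, 40.0, 46.0, 80.0, 121.0, 154.0, 130.0, 110.0, 0.0 cfs; ΣQ_DR = 712.0 cfs.
V = ΣQ_DR · Δt = 712.0 × 1800 s = 1.282 × 10^6 ft³.
Over A = 0.247 mi², depth = V / A = 2.23 in.

d ≈ 2.23 in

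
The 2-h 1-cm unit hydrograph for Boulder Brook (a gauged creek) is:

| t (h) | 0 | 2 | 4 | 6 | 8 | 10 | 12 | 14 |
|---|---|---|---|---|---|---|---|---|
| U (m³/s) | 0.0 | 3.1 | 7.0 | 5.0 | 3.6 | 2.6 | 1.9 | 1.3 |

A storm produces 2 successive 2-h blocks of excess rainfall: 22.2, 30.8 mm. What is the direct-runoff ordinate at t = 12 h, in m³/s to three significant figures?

Q ≈ 12.2 m³/s

By discrete convolution, Q_j = Σ (P_i / 10 mm) · U_{j−i}.
At t = 12 h (j=6): Q = (22.2/10)·1.9 + (30.8/10)·2.6 = 12.2 m³/s.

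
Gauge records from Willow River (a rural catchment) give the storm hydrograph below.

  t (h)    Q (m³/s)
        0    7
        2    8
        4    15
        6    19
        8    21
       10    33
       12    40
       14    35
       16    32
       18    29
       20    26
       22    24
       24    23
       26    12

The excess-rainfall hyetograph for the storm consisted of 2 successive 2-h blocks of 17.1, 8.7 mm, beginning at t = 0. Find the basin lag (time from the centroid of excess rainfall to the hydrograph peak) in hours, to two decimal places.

Centroid of excess rainfall: t_c = Σ P_i·t̄_i / ΣP_i = 1.6744 h (block centres at 1, 3 h).
Hydrograph peak occurs at t = 12 h, so basin lag t_L = 12 − 1.6744 = 10.33 h.

t_L ≈ 10.33 h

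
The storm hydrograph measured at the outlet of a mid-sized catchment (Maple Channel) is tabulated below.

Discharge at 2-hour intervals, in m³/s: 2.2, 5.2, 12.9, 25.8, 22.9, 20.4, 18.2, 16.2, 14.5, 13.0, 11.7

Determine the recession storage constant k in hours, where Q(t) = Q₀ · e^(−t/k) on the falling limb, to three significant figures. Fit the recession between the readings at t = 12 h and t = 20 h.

On the falling limb, Q drops from 18.2 to 11.7 m³/s between t = 12 h and t = 20 h (Δt = 8 h).
k = −Δt / ln(Q₂/Q₁) = −8 / ln(11.7/18.2) = 18.1 h.

k ≈ 18.1 h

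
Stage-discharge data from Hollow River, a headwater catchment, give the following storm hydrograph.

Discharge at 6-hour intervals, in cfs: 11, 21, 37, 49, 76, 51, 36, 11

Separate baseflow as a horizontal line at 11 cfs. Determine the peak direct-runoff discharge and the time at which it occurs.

Q_p = 65.0 cfs at t = 24 h

Subtracting baseflow gives direct-runoff ordinates: 0.0, 10.0, 26.0, 38.0, 65.0, 40.0, 25.0, 0.0 cfs.
The maximum is 65.0 cfs, occurring at the reading for t = 24 h.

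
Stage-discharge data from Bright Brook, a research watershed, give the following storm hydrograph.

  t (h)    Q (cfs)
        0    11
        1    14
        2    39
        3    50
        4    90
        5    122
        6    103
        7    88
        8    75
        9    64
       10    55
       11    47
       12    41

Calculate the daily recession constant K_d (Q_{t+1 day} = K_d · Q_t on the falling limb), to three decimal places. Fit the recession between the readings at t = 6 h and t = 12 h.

Between t = 6 h and t = 12 h the flow falls from 103 to 41 cfs over 6×1 h = 6 h.
Per-interval ratio K = (41/103)^(1/6) = 0.8577; K_d = K^(24/1) = 0.025.

K_d ≈ 0.025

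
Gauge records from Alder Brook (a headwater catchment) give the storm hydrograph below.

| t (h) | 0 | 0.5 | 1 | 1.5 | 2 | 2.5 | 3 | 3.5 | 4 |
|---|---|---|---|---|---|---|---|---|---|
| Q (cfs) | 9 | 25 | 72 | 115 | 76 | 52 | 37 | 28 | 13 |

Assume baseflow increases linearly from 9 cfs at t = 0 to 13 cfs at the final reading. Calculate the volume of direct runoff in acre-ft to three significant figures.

Direct-runoff ordinates (Q − Q_b): 0.00, 15.50, 62.00, 104.50, 65.00, 40.50, 25.00, 15.50, 0.00 cfs.
ΣQ_DR = 328.0 cfs.
With Δt = 0.5 h = 1800 s, V = ΣQ_DR · Δt = 328.0 × 1800 = 5.90 × 10^5 ft³ = 13.6 acre-ft.

V ≈ 13.6 acre-ft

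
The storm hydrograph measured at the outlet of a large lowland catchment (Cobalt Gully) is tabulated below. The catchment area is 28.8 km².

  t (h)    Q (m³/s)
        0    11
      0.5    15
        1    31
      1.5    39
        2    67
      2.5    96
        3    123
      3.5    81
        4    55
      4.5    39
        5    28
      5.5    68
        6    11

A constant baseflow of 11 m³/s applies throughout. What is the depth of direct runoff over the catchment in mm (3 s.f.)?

Direct runoff: 0.0, 4.0, 20.0, 28.0, 56.0, 85.0, 112.0, 70.0, 44.0, 28.0, 17.0, 57.0, 0.0 m³/s; ΣQ_DR = 521.0 m³/s.
V = ΣQ_DR · Δt = 521.0 × 1800 s = 9.378 × 10^5 m³.
Over A = 28.8 km², depth = V / A = 32.6 mm.

d ≈ 32.6 mm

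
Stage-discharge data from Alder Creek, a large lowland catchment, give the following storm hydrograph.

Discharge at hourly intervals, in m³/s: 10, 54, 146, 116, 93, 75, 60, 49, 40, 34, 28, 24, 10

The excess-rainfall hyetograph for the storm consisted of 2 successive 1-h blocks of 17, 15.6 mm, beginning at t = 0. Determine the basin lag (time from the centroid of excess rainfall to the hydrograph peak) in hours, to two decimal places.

Centroid of excess rainfall: t_c = Σ P_i·t̄_i / ΣP_i = 0.9785 h (block centres at 0.5, 1.5 h).
Hydrograph peak occurs at t = 2 h, so basin lag t_L = 2 − 0.9785 = 1.02 h.

t_L ≈ 1.02 h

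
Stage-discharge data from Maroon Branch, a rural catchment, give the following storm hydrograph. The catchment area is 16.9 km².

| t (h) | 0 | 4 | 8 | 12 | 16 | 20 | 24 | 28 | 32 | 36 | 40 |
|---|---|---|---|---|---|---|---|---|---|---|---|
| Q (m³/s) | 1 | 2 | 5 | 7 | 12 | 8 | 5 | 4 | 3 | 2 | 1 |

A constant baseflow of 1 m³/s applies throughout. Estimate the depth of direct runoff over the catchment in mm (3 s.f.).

Direct runoff: 0.0, 1.0, 4.0, 6.0, 11.0, 7.0, 4.0, 3.0, 2.0, 1.0, 0.0 m³/s; ΣQ_DR = 39.00 m³/s.
V = ΣQ_DR · Δt = 39.00 × 14400 s = 5.616 × 10^5 m³.
Over A = 16.9 km², depth = V / A = 33.2 mm.

d ≈ 33.2 mm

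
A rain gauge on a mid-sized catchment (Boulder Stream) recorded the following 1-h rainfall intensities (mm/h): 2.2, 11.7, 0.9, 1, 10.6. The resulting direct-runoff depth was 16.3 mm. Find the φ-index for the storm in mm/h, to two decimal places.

Only the 2 blocks with intensity above φ contribute runoff: 11.7, 10.6 mm/h.
Σ(I−φ)·Δt = d  ⇒  (11.7+10.6 − 2φ)·1 = 16.3
φ = (22.30 − 16.3/1) / 2 = 3.00 mm/h.

φ ≈ 3.00 mm/h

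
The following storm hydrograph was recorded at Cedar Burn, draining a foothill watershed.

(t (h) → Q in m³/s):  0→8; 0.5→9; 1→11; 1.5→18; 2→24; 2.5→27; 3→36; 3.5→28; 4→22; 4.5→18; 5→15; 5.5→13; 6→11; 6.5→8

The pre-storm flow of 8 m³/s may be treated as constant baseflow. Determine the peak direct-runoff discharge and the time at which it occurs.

Subtracting baseflow gives direct-runoff ordinates: 0.0, 1.0, 3.0, 10.0, 16.0, 19.0, 28.0, 20.0, 14.0, 10.0, 7.0, 5.0, 3.0, 0.0 m³/s.
The maximum is 28.0 m³/s, occurring at the reading for t = 3 h.

Q_p = 28.0 m³/s at t = 3 h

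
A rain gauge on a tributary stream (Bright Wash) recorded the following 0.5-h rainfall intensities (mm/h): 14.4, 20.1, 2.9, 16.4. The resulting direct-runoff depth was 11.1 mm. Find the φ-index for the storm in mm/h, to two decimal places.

φ ≈ 9.57 mm/h

Only the 3 blocks with intensity above φ contribute runoff: 14.4, 20.1, 16.4 mm/h.
Σ(I−φ)·Δt = d  ⇒  (14.4+20.1+16.4 − 3φ)·0.5 = 11.1
φ = (50.90 − 11.1/0.5) / 3 = 9.57 mm/h.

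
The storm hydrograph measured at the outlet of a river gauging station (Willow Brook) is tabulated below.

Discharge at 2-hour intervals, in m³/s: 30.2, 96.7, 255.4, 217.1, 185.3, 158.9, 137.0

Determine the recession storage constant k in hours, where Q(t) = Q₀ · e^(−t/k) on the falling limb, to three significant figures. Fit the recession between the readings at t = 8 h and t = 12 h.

On the falling limb, Q drops from 185.3 to 137.0 m³/s between t = 8 h and t = 12 h (Δt = 4 h).
k = −Δt / ln(Q₂/Q₁) = −4 / ln(137.0/185.3) = 13.2 h.

k ≈ 13.2 h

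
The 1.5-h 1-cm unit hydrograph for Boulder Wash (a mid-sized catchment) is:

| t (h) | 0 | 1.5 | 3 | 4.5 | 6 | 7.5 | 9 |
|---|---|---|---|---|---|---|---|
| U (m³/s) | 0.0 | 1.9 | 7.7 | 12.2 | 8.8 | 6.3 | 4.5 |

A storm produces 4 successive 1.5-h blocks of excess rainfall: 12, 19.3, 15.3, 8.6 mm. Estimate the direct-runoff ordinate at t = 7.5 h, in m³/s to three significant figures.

By discrete convolution, Q_j = Σ (P_i / 10 mm) · U_{j−i}.
At t = 7.5 h (j=5): Q = (12/10)·6.3 + (19.3/10)·8.8 + (15.3/10)·12.2 + (8.6/10)·7.7 = 49.8 m³/s.

Q ≈ 49.8 m³/s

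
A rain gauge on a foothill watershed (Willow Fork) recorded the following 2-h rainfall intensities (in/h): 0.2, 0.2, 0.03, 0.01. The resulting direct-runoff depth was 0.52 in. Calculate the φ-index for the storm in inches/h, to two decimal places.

Only the 2 blocks with intensity above φ contribute runoff: 0.2, 0.2 in/h.
Σ(I−φ)·Δt = d  ⇒  (0.2+0.2 − 2φ)·2 = 0.52
φ = (0.4000 − 0.52/2) / 2 = 0.07 in/h.

φ ≈ 0.07 in/h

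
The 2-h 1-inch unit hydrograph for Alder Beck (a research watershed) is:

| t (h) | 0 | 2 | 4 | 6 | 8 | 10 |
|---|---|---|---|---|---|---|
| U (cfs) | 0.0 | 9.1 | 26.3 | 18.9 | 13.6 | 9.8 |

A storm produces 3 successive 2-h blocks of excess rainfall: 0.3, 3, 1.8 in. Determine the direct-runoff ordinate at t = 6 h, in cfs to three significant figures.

By discrete convolution, Q_j = Σ (P_i / 1 in) · U_{j−i}.
At t = 6 h (j=3): Q = (0.3/1)·18.9 + (3/1)·26.3 + (1.8/1)·9.1 = 101 cfs.

Q ≈ 101 cfs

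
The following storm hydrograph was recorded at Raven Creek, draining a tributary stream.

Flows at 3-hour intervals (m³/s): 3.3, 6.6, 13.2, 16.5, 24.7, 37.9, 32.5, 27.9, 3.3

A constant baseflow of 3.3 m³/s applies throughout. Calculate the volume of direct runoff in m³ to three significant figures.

V ≈ 1.47 × 10^6 m³

Direct-runoff ordinates (Q − Q_b): 0.0, 3.3, 9.9, 13.2, 21.4, 34.6, 29.2, 24.6, 0.0 m³/s.
ΣQ_DR = 136.2 m³/s.
With Δt = 3 h = 10800 s, V = ΣQ_DR · Δt = 136.2 × 10800 = 1.47 × 10^6 m³.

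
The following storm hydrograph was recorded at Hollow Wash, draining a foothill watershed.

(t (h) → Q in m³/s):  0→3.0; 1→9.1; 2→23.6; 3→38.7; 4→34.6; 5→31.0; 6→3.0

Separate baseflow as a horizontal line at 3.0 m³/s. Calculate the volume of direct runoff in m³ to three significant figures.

Direct-runoff ordinates (Q − Q_b): 0.0, 6.1, 20.6, 35.7, 31.6, 28.0, 0.0 m³/s.
ΣQ_DR = 122.0 m³/s.
With Δt = 1 h = 3600 s, V = ΣQ_DR · Δt = 122.0 × 3600 = 4.39 × 10^5 m³.

V ≈ 4.39 × 10^5 m³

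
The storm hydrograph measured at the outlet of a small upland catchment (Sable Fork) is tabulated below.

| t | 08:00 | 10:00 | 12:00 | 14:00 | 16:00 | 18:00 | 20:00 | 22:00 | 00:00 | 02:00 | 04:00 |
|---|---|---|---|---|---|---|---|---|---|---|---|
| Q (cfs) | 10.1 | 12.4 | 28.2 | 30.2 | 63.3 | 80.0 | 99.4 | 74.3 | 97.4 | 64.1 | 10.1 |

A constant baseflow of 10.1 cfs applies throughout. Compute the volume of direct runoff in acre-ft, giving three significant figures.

Direct-runoff ordinates (Q − Q_b): 0.0, 2.3, 18.1, 20.1, 53.2, 69.9, 89.3, 64.2, 87.3, 54.0, 0.0 cfs.
ΣQ_DR = 458.4 cfs.
With Δt = 2 h = 7200 s, V = ΣQ_DR · Δt = 458.4 × 7200 = 3.30 × 10^6 ft³ = 75.8 acre-ft.

V ≈ 75.8 acre-ft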